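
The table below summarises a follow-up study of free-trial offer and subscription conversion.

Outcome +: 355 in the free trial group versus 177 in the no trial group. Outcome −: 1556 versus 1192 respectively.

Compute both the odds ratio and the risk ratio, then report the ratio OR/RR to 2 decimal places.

1.07

From the description: a = 355, b = 1556, c = 177, d = 1192.
OR = (355·1192)/(1556·177) = 423160/275412 = 1.53646
Risk in exposed = 355/1911 = 0.18577; risk in unexposed = 177/1369 = 0.12929; RR = 1.43681
OR/RR = 1.53646 / 1.43681 = 1.06936
The outcome is not rare, so the OR lies further from 1 than the RR.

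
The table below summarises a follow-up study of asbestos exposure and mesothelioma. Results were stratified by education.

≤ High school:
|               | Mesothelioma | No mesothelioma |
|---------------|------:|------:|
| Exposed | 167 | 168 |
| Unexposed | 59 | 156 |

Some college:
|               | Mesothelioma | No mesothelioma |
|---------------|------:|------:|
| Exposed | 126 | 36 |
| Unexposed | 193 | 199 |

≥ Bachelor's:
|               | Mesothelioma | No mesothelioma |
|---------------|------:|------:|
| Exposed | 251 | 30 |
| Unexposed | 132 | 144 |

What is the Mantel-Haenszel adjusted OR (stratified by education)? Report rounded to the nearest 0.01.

OR_MH = Σ(aᵢdᵢ/nᵢ) / Σ(bᵢcᵢ/nᵢ), where nᵢ is the stratum total.
Stratum 1 (≤ High school): n = 550; a·d/n = 167·156/550 = 47.3673; b·c/n = 168·59/550 = 18.0218
Stratum 2 (Some college): n = 554; a·d/n = 126·199/554 = 45.2599; b·c/n = 36·193/554 = 12.5415
Stratum 3 (≥ Bachelor's): n = 557; a·d/n = 251·144/557 = 64.8905; b·c/n = 30·132/557 = 7.1095
OR_MH = (47.3673 + 45.2599 + 64.8905) / (18.0218 + 12.5415 + 7.1095) = 157.5177 / 37.6728 = 4.18120

4.18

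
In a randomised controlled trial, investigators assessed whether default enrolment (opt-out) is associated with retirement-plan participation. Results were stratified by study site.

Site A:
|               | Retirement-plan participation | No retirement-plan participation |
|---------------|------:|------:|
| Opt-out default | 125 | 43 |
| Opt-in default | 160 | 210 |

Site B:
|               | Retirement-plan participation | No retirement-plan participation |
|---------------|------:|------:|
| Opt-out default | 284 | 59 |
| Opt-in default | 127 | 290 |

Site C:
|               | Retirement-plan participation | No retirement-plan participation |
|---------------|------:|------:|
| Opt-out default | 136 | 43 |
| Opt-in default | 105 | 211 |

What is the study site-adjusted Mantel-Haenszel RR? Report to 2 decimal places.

2.26

RR_MH = Σ(aᵢ·n₀ᵢ/nᵢ) / Σ(cᵢ·n₁ᵢ/nᵢ), with n₁ᵢ = aᵢ+bᵢ (exposed), n₀ᵢ = cᵢ+dᵢ (unexposed), nᵢ = n₁ᵢ+n₀ᵢ.
Stratum 1 (Site A): n₁ = 168, n₀ = 370, n = 538; a·n₀/n = 125·370/538 = 85.9665; c·n₁/n = 160·168/538 = 49.9628
Stratum 2 (Site B): n₁ = 343, n₀ = 417, n = 760; a·n₀/n = 284·417/760 = 155.8263; c·n₁/n = 127·343/760 = 57.3171
Stratum 3 (Site C): n₁ = 179, n₀ = 316, n = 495; a·n₀/n = 136·316/495 = 86.8202; c·n₁/n = 105·179/495 = 37.9697
RR_MH = (85.9665 + 155.8263 + 86.8202) / (49.9628 + 57.3171 + 37.9697) = 328.6131 / 145.2496 = 2.26240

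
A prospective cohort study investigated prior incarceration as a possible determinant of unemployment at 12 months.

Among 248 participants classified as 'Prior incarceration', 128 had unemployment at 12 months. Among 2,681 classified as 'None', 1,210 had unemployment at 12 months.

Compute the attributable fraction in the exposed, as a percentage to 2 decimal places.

From the description: a = 128, b = 120, c = 1210, d = 1471.
Risk in exposed = 128/248 = 0.51613; risk in unexposed = 1210/2681 = 0.45132.
RR = 0.51613/0.45132 = 1.14359
AR% = (RR − 1)/RR × 100 = (1.14359 − 1)/1.14359 × 100 = 12.5559%

12.56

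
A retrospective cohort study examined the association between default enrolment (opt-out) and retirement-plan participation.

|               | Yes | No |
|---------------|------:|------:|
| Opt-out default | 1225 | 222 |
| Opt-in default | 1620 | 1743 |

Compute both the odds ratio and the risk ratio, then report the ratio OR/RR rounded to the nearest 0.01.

Cells: a = 1225, b = 222, c = 1620, d = 1743.
OR = (1225·1743)/(222·1620) = 2135175/359640 = 5.93698
Risk in exposed = 1225/1447 = 0.84658; risk in unexposed = 1620/3363 = 0.48171; RR = 1.75744
OR/RR = 5.93698 / 1.75744 = 3.37821
The outcome is not rare, so the OR lies further from 1 than the RR.

3.38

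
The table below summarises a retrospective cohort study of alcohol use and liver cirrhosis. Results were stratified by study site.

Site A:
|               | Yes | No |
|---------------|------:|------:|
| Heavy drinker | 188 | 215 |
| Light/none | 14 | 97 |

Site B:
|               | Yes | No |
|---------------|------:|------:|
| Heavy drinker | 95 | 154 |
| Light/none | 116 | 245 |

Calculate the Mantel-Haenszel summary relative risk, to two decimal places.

1.66

RR_MH = Σ(aᵢ·n₀ᵢ/nᵢ) / Σ(cᵢ·n₁ᵢ/nᵢ), with n₁ᵢ = aᵢ+bᵢ (exposed), n₀ᵢ = cᵢ+dᵢ (unexposed), nᵢ = n₁ᵢ+n₀ᵢ.
Stratum 1 (Site A): n₁ = 403, n₀ = 111, n = 514; a·n₀/n = 188·111/514 = 40.5992; c·n₁/n = 14·403/514 = 10.9767
Stratum 2 (Site B): n₁ = 249, n₀ = 361, n = 610; a·n₀/n = 95·361/610 = 56.2213; c·n₁/n = 116·249/610 = 47.3508
RR_MH = (40.5992 + 56.2213) / (10.9767 + 47.3508) = 96.8205 / 58.3275 = 1.65995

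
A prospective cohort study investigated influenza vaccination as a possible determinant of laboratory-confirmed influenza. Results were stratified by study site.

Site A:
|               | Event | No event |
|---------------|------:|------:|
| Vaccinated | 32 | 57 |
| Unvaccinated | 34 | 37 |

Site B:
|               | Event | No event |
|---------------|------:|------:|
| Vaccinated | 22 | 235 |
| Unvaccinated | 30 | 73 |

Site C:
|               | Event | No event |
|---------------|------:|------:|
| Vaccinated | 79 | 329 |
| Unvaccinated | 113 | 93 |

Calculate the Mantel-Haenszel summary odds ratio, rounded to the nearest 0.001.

OR_MH = Σ(aᵢdᵢ/nᵢ) / Σ(bᵢcᵢ/nᵢ), where nᵢ is the stratum total.
Stratum 1 (Site A): n = 160; a·d/n = 32·37/160 = 7.4000; b·c/n = 57·34/160 = 12.1125
Stratum 2 (Site B): n = 360; a·d/n = 22·73/360 = 4.4611; b·c/n = 235·30/360 = 19.5833
Stratum 3 (Site C): n = 614; a·d/n = 79·93/614 = 11.9658; b·c/n = 329·113/614 = 60.5489
OR_MH = (7.4000 + 4.4611 + 11.9658) / (12.1125 + 19.5833 + 60.5489) = 23.8269 / 92.2447 = 0.25830

0.258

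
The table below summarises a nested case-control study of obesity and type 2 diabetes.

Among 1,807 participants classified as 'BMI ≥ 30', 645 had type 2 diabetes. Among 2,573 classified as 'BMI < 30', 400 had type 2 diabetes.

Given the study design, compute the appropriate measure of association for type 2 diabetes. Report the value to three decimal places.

3.015

From the description: a = 645, b = 1162, c = 400, d = 2173.
This is a nested case-control study: participants were sampled on outcome status, so risks in the source population cannot be estimated directly — relative risk is not valid here. The odds ratio is the appropriate measure.
OR = (a·d)/(b·c) = (645 × 2173) / (1162 × 400) = 1401585 / 464800 = 3.01546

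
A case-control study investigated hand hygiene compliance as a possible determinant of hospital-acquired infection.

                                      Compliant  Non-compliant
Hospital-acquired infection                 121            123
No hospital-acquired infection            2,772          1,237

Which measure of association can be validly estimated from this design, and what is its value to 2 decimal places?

Reading the table with exposure as columns: a = 121 (Compliant, case), b = 2772 (Compliant, non-case), c = 123 (Non-compliant, case), d = 1237.
This is a case-control study: participants were sampled on outcome status, so risks in the source population cannot be estimated directly — relative risk is not valid here. The odds ratio is the appropriate measure.
OR = (a·d)/(b·c) = (121 × 1237) / (2772 × 123) = 149677 / 340956 = 0.43899

0.44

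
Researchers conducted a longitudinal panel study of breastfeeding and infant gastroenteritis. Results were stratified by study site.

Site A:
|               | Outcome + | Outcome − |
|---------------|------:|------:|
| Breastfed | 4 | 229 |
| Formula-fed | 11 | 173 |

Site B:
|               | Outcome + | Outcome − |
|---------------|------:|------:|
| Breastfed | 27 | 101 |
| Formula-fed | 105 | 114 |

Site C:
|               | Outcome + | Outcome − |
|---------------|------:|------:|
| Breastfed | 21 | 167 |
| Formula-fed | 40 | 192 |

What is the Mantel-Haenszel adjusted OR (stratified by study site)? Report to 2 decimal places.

0.38

OR_MH = Σ(aᵢdᵢ/nᵢ) / Σ(bᵢcᵢ/nᵢ), where nᵢ is the stratum total.
Stratum 1 (Site A): n = 417; a·d/n = 4·173/417 = 1.6595; b·c/n = 229·11/417 = 6.0408
Stratum 2 (Site B): n = 347; a·d/n = 27·114/347 = 8.8703; b·c/n = 101·105/347 = 30.5620
Stratum 3 (Site C): n = 420; a·d/n = 21·192/420 = 9.6000; b·c/n = 167·40/420 = 15.9048
OR_MH = (1.6595 + 8.8703 + 9.6000) / (6.0408 + 30.5620 + 15.9048) = 20.1298 / 52.5075 = 0.38337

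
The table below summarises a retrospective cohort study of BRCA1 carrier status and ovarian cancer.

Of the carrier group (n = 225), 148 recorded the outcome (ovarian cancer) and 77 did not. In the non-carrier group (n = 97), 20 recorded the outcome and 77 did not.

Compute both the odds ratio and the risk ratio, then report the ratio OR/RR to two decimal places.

2.32

From the description: a = 148, b = 77, c = 20, d = 77.
OR = (148·77)/(77·20) = 11396/1540 = 7.40000
Risk in exposed = 148/225 = 0.65778; risk in unexposed = 20/97 = 0.20619; RR = 3.19022
OR/RR = 7.40000 / 3.19022 = 2.31959
The outcome is not rare, so the OR lies further from 1 than the RR.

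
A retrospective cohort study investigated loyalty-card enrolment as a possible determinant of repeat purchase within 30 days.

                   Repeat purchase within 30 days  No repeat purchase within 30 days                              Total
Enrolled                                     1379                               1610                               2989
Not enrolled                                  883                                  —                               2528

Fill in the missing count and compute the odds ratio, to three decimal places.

The missing cell is in the unexposed row: 2528 − 883 = 1645.
So a = 1379, b = 1610, c = 883, d = 1645.
OR = (a·d)/(b·c) = (1379 × 1645) / (1610 × 883) = 2268455 / 1421630 = 1.59567

1.596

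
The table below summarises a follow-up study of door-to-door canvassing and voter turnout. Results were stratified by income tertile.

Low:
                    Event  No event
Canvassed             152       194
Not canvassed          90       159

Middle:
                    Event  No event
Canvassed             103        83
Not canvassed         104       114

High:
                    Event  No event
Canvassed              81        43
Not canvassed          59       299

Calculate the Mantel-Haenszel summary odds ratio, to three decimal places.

2.143

OR_MH = Σ(aᵢdᵢ/nᵢ) / Σ(bᵢcᵢ/nᵢ), where nᵢ is the stratum total.
Stratum 1 (Low): n = 595; a·d/n = 152·159/595 = 40.6185; b·c/n = 194·90/595 = 29.3445
Stratum 2 (Middle): n = 404; a·d/n = 103·114/404 = 29.0644; b·c/n = 83·104/404 = 21.3663
Stratum 3 (High): n = 482; a·d/n = 81·299/482 = 50.2469; b·c/n = 43·59/482 = 5.2635
OR_MH = (40.6185 + 29.0644 + 50.2469) / (29.3445 + 21.3663 + 5.2635) = 119.9297 / 55.9744 = 2.14258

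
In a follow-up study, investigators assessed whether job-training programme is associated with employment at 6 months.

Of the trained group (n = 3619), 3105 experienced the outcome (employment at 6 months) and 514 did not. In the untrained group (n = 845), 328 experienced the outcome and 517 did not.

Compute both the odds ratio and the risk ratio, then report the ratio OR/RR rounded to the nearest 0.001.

From the description: a = 3105, b = 514, c = 328, d = 517.
OR = (3105·517)/(514·328) = 1605285/168592 = 9.52172
Risk in exposed = 3105/3619 = 0.85797; risk in unexposed = 328/845 = 0.38817; RR = 2.21032
OR/RR = 9.52172 / 2.21032 = 4.30784
The outcome is not rare, so the OR lies further from 1 than the RR.

4.308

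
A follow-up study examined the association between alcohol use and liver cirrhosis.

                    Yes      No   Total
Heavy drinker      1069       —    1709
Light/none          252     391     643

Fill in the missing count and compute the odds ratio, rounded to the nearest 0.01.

The missing cell is in the exposed row: 1709 − 1069 = 640.
So a = 1069, b = 640, c = 252, d = 391.
OR = (a·d)/(b·c) = (1069 × 391) / (640 × 252) = 417979 / 161280 = 2.59164

2.59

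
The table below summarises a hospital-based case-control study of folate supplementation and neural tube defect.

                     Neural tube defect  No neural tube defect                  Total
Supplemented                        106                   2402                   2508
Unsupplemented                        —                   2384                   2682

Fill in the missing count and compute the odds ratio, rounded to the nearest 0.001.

The missing cell is in the unexposed row: 2682 − 2384 = 298.
So a = 106, b = 2402, c = 298, d = 2384.
OR = (a·d)/(b·c) = (106 × 2384) / (2402 × 298) = 252704 / 715796 = 0.35304

0.353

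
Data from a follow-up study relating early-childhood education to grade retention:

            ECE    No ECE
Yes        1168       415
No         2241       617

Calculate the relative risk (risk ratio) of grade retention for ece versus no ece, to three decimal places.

0.852

Reading the table with exposure as columns: a = 1168 (ECE, case), b = 2241 (ECE, non-case), c = 415 (No ECE, case), d = 617.
Risk in exposed = 1168/3409 = 0.34262; risk in unexposed = 415/1032 = 0.40213.
RR = 0.34262 / 0.40213 = 0.85202
The risk is 15% lower among the exposed than among the unexposed.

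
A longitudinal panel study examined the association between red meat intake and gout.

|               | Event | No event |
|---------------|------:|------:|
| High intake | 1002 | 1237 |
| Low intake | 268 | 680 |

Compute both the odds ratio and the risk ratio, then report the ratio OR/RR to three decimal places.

1.298

Cells: a = 1002, b = 1237, c = 268, d = 680.
OR = (1002·680)/(1237·268) = 681360/331516 = 2.05529
Risk in exposed = 1002/2239 = 0.44752; risk in unexposed = 268/948 = 0.28270; RR = 1.58302
OR/RR = 2.05529 / 1.58302 = 1.29833
The outcome is not rare, so the OR lies further from 1 than the RR.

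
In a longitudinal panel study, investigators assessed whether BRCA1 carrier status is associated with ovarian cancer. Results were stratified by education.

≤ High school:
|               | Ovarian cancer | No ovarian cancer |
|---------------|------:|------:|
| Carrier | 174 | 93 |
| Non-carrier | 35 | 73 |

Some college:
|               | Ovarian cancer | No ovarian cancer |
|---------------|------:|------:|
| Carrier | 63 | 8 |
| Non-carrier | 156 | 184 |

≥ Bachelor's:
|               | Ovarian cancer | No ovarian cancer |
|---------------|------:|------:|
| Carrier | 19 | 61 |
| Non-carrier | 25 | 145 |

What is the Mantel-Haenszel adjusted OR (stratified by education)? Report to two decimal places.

OR_MH = Σ(aᵢdᵢ/nᵢ) / Σ(bᵢcᵢ/nᵢ), where nᵢ is the stratum total.
Stratum 1 (≤ High school): n = 375; a·d/n = 174·73/375 = 33.8720; b·c/n = 93·35/375 = 8.6800
Stratum 2 (Some college): n = 411; a·d/n = 63·184/411 = 28.2044; b·c/n = 8·156/411 = 3.0365
Stratum 3 (≥ Bachelor's): n = 250; a·d/n = 19·145/250 = 11.0200; b·c/n = 61·25/250 = 6.1000
OR_MH = (33.8720 + 28.2044 + 11.0200) / (8.6800 + 3.0365 + 6.1000) = 73.0964 / 17.8165 = 4.10274

4.10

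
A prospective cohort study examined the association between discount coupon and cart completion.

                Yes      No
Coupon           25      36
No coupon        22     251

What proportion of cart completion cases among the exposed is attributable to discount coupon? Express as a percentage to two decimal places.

80.34

Cells: a = 25, b = 36, c = 22, d = 251.
Risk in exposed = 25/61 = 0.40984; risk in unexposed = 22/273 = 0.08059.
RR = 0.40984/0.08059 = 5.08569
AR% = (RR − 1)/RR × 100 = (5.08569 − 1)/5.08569 × 100 = 80.3370%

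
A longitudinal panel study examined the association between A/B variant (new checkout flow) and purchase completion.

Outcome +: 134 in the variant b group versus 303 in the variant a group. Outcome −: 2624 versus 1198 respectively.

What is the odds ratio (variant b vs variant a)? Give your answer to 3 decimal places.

0.202

From the description: a = 134, b = 2624, c = 303, d = 1198.
OR = (a·d)/(b·c) = (134 × 1198) / (2624 × 303) = 160532 / 795072 = 0.20191
Exposure is associated with lower odds of purchase completion (OR = 0.20 < 1).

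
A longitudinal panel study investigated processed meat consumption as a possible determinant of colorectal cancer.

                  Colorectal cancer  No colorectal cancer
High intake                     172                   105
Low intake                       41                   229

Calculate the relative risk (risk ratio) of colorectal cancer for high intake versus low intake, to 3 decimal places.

Cells: a = 172, b = 105, c = 41, d = 229.
Risk in exposed = 172/277 = 0.62094; risk in unexposed = 41/270 = 0.15185.
RR = 0.62094 / 0.15185 = 4.08911
The risk among the exposed is 4.09 times that among the unexposed.

4.089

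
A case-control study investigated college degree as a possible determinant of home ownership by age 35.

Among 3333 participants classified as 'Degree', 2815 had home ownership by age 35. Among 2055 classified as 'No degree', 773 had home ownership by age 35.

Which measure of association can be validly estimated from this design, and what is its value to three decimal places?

From the description: a = 2815, b = 518, c = 773, d = 1282.
This is a case-control study: participants were sampled on outcome status, so risks in the source population cannot be estimated directly — relative risk is not valid here. The odds ratio is the appropriate measure.
OR = (a·d)/(b·c) = (2815 × 1282) / (518 × 773) = 3608830 / 400414 = 9.01275

9.013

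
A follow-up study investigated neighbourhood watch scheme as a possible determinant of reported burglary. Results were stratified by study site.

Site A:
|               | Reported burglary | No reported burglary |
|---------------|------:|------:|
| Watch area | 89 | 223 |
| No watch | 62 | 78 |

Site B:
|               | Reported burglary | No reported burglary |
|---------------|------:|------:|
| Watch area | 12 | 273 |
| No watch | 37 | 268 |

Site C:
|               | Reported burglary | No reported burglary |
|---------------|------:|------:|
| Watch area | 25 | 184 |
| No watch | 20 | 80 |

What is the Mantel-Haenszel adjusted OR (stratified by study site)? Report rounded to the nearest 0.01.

0.46

OR_MH = Σ(aᵢdᵢ/nᵢ) / Σ(bᵢcᵢ/nᵢ), where nᵢ is the stratum total.
Stratum 1 (Site A): n = 452; a·d/n = 89·78/452 = 15.3584; b·c/n = 223·62/452 = 30.5885
Stratum 2 (Site B): n = 590; a·d/n = 12·268/590 = 5.4508; b·c/n = 273·37/590 = 17.1203
Stratum 3 (Site C): n = 309; a·d/n = 25·80/309 = 6.4725; b·c/n = 184·20/309 = 11.9094
OR_MH = (15.3584 + 5.4508 + 6.4725) / (30.5885 + 17.1203 + 11.9094) = 27.2817 / 59.6182 = 0.45761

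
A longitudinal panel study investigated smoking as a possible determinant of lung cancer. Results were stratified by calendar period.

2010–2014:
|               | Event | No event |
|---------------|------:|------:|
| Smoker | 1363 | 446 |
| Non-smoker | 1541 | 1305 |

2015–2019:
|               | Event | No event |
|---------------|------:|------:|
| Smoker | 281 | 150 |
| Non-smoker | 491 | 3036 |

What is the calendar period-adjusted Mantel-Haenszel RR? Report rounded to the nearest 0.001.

RR_MH = Σ(aᵢ·n₀ᵢ/nᵢ) / Σ(cᵢ·n₁ᵢ/nᵢ), with n₁ᵢ = aᵢ+bᵢ (exposed), n₀ᵢ = cᵢ+dᵢ (unexposed), nᵢ = n₁ᵢ+n₀ᵢ.
Stratum 1 (2010–2014): n₁ = 1809, n₀ = 2846, n = 4655; a·n₀/n = 1363·2846/4655 = 833.3186; c·n₁/n = 1541·1809/4655 = 598.8548
Stratum 2 (2015–2019): n₁ = 431, n₀ = 3527, n = 3958; a·n₀/n = 281·3527/3958 = 250.4010; c·n₁/n = 491·431/3958 = 53.4666
RR_MH = (833.3186 + 250.4010) / (598.8548 + 53.4666) = 1083.7195 / 652.3214 = 1.66133

1.661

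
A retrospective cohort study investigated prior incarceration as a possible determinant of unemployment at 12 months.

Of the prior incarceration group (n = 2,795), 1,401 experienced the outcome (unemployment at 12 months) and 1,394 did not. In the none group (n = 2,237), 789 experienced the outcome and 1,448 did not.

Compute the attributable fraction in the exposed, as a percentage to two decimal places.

29.64

From the description: a = 1401, b = 1394, c = 789, d = 1448.
Risk in exposed = 1401/2795 = 0.50125; risk in unexposed = 789/2237 = 0.35270.
RR = 0.50125/0.35270 = 1.42117
AR% = (RR − 1)/RR × 100 = (1.42117 − 1)/1.42117 × 100 = 29.6353%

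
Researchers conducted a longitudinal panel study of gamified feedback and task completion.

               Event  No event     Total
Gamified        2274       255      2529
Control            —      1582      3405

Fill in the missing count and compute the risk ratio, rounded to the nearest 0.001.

1.679

The missing cell is in the unexposed row: 3405 − 1582 = 1823.
So a = 2274, b = 255, c = 1823, d = 1582.
RR = [a/(a+b)] / [c/(c+d)] = (2274/2529) / (1823/3405) = 0.89917/0.53539 = 1.67947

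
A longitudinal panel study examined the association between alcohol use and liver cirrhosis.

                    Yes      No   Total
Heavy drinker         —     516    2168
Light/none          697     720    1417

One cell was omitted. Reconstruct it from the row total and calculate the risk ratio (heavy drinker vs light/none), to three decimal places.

The missing cell is in the exposed row: 2168 − 516 = 1652.
So a = 1652, b = 516, c = 697, d = 720.
RR = [a/(a+b)] / [c/(c+d)] = (1652/2168) / (697/1417) = 0.76199/0.49188 = 1.54913

1.549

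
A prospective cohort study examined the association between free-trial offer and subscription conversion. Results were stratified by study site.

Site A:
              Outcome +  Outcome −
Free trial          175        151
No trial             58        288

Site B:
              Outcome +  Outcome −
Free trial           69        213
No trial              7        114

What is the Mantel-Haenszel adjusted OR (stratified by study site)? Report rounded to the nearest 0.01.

OR_MH = Σ(aᵢdᵢ/nᵢ) / Σ(bᵢcᵢ/nᵢ), where nᵢ is the stratum total.
Stratum 1 (Site A): n = 672; a·d/n = 175·288/672 = 75.0000; b·c/n = 151·58/672 = 13.0327
Stratum 2 (Site B): n = 403; a·d/n = 69·114/403 = 19.5186; b·c/n = 213·7/403 = 3.6998
OR_MH = (75.0000 + 19.5186) / (13.0327 + 3.6998) = 94.5186 / 16.7325 = 5.64881

5.65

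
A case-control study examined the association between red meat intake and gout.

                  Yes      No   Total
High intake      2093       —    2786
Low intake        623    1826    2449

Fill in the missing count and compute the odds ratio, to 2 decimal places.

8.85

The missing cell is in the exposed row: 2786 − 2093 = 693.
So a = 2093, b = 693, c = 623, d = 1826.
OR = (a·d)/(b·c) = (2093 × 1826) / (693 × 623) = 3821818 / 431739 = 8.85215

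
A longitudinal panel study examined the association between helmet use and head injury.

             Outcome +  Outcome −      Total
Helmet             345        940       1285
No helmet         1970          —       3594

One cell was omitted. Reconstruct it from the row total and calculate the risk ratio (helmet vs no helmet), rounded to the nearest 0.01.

0.49

The missing cell is in the unexposed row: 3594 − 1970 = 1624.
So a = 345, b = 940, c = 1970, d = 1624.
RR = [a/(a+b)] / [c/(c+d)] = (345/1285) / (1970/3594) = 0.26848/0.54814 = 0.48981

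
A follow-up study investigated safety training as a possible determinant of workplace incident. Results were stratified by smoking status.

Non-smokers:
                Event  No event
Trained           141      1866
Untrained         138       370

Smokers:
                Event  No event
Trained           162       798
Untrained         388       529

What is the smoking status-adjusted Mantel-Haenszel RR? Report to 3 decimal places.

0.349

RR_MH = Σ(aᵢ·n₀ᵢ/nᵢ) / Σ(cᵢ·n₁ᵢ/nᵢ), with n₁ᵢ = aᵢ+bᵢ (exposed), n₀ᵢ = cᵢ+dᵢ (unexposed), nᵢ = n₁ᵢ+n₀ᵢ.
Stratum 1 (Non-smokers): n₁ = 2007, n₀ = 508, n = 2515; a·n₀/n = 141·508/2515 = 28.4803; c·n₁/n = 138·2007/2515 = 110.1256
Stratum 2 (Smokers): n₁ = 960, n₀ = 917, n = 1877; a·n₀/n = 162·917/1877 = 79.1444; c·n₁/n = 388·960/1877 = 198.4443
RR_MH = (28.4803 + 79.1444) / (110.1256 + 198.4443) = 107.6247 / 308.5700 = 0.34879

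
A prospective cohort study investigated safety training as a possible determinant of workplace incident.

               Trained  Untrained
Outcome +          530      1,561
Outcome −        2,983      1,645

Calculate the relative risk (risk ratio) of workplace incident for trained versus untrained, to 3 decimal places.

0.310

Reading the table with exposure as columns: a = 530 (Trained, case), b = 2983 (Trained, non-case), c = 1561 (Untrained, case), d = 1645.
Risk in exposed = 530/3513 = 0.15087; risk in unexposed = 1561/3206 = 0.48690.
RR = 0.15087 / 0.48690 = 0.30985
The risk is 69% lower among the exposed than among the unexposed.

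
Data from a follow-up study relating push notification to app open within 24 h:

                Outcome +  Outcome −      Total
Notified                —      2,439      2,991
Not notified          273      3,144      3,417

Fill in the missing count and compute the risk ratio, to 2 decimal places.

The missing cell is in the exposed row: 2991 − 2439 = 552.
So a = 552, b = 2439, c = 273, d = 3144.
RR = [a/(a+b)] / [c/(c+d)] = (552/2991) / (273/3417) = 0.18455/0.07989 = 2.30996

2.31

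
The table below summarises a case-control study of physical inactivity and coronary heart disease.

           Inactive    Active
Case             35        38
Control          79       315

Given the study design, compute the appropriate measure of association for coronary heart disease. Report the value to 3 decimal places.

3.673

Reading the table with exposure as columns: a = 35 (Inactive, case), b = 79 (Inactive, non-case), c = 38 (Active, case), d = 315.
This is a case-control study: participants were sampled on outcome status, so risks in the source population cannot be estimated directly — relative risk is not valid here. The odds ratio is the appropriate measure.
OR = (a·d)/(b·c) = (35 × 315) / (79 × 38) = 11025 / 3002 = 3.67255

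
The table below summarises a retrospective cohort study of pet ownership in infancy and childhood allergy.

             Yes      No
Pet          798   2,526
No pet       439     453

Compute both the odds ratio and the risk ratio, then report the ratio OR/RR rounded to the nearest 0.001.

0.668

Cells: a = 798, b = 2526, c = 439, d = 453.
OR = (798·453)/(2526·439) = 361494/1108914 = 0.32599
Risk in exposed = 798/3324 = 0.24007; risk in unexposed = 439/892 = 0.49215; RR = 0.48780
OR/RR = 0.32599 / 0.48780 = 0.66828
The outcome is not rare, so the OR lies further from 1 than the RR.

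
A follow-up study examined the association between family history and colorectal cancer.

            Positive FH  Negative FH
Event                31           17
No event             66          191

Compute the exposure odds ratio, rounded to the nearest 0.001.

Reading the table with exposure as columns: a = 31 (Positive FH, case), b = 66 (Positive FH, non-case), c = 17 (Negative FH, case), d = 191.
OR = (a·d)/(b·c) = (31 × 191) / (66 × 17) = 5921 / 1122 = 5.27718
The odds of colorectal cancer are about 5.28 times as high in the positive fh group.

5.277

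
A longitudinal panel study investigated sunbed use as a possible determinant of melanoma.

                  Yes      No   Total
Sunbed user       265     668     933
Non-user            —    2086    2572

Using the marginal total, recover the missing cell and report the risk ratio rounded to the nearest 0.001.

The missing cell is in the unexposed row: 2572 − 2086 = 486.
So a = 265, b = 668, c = 486, d = 2086.
RR = [a/(a+b)] / [c/(c+d)] = (265/933) / (486/2572) = 0.28403/0.18896 = 1.50314

1.503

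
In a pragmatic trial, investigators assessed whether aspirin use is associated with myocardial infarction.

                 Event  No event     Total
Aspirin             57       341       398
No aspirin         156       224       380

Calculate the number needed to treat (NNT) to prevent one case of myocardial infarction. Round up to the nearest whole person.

4

Risk in treated group = 57/398 = 0.14322; risk in control = 156/380 = 0.41053.
Absolute risk reduction = 0.41053 − 0.14322 = 0.26731
NNT = 1 / ARR = 1 / 0.26731 = 3.741 → round up → 4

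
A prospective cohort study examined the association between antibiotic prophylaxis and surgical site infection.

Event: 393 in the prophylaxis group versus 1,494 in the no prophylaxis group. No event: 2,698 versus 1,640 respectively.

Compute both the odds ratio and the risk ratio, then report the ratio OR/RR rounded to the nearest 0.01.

0.60

From the description: a = 393, b = 2698, c = 1494, d = 1640.
OR = (393·1640)/(2698·1494) = 644520/4030812 = 0.15990
Risk in exposed = 393/3091 = 0.12714; risk in unexposed = 1494/3134 = 0.47671; RR = 0.26671
OR/RR = 0.15990 / 0.26671 = 0.59952
The outcome is not rare, so the OR lies further from 1 than the RR.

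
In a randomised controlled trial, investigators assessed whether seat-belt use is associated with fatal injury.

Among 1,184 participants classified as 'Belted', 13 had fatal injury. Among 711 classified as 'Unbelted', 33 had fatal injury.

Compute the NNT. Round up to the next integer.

Risk in treated group = 13/1184 = 0.01098; risk in control = 33/711 = 0.04641.
Absolute risk reduction = 0.04641 − 0.01098 = 0.03543
NNT = 1 / ARR = 1 / 0.03543 = 28.222 → round up → 29

29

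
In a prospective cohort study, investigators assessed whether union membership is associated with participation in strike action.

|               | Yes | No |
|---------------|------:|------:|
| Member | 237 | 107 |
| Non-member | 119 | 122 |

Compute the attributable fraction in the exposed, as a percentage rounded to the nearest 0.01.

Cells: a = 237, b = 107, c = 119, d = 122.
Risk in exposed = 237/344 = 0.68895; risk in unexposed = 119/241 = 0.49378.
RR = 0.68895/0.49378 = 1.39528
AR% = (RR − 1)/RR × 100 = (1.39528 − 1)/1.39528 × 100 = 28.3296%

28.33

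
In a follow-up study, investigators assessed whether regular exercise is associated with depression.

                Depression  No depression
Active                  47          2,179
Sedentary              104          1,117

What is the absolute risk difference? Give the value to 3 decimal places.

-0.064

Cells: a = 47, b = 2179, c = 104, d = 1117.
Risk in exposed = 47/2226 = 0.021114; risk in unexposed = 104/1221 = 0.085176.
Risk difference = 0.021114 − 0.085176 = -0.064062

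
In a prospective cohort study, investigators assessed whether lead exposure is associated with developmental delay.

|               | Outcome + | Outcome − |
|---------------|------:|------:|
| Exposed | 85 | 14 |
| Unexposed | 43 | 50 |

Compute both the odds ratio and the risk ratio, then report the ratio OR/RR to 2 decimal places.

3.80

Cells: a = 85, b = 14, c = 43, d = 50.
OR = (85·50)/(14·43) = 4250/602 = 7.05980
Risk in exposed = 85/99 = 0.85859; risk in unexposed = 43/93 = 0.46237; RR = 1.85694
OR/RR = 7.05980 / 1.85694 = 3.80184
The outcome is not rare, so the OR lies further from 1 than the RR.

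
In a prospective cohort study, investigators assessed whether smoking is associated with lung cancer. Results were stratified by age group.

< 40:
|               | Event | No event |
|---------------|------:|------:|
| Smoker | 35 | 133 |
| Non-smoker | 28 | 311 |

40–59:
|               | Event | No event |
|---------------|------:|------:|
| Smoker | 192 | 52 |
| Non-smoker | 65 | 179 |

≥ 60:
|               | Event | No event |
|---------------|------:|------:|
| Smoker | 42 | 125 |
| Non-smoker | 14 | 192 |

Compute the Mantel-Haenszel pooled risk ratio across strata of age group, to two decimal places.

2.97

RR_MH = Σ(aᵢ·n₀ᵢ/nᵢ) / Σ(cᵢ·n₁ᵢ/nᵢ), with n₁ᵢ = aᵢ+bᵢ (exposed), n₀ᵢ = cᵢ+dᵢ (unexposed), nᵢ = n₁ᵢ+n₀ᵢ.
Stratum 1 (< 40): n₁ = 168, n₀ = 339, n = 507; a·n₀/n = 35·339/507 = 23.4024; c·n₁/n = 28·168/507 = 9.2781
Stratum 2 (40–59): n₁ = 244, n₀ = 244, n = 488; a·n₀/n = 192·244/488 = 96.0000; c·n₁/n = 65·244/488 = 32.5000
Stratum 3 (≥ 60): n₁ = 167, n₀ = 206, n = 373; a·n₀/n = 42·206/373 = 23.1957; c·n₁/n = 14·167/373 = 6.2681
RR_MH = (23.4024 + 96.0000 + 23.1957) / (9.2781 + 32.5000 + 6.2681) = 142.5981 / 48.0462 = 2.96794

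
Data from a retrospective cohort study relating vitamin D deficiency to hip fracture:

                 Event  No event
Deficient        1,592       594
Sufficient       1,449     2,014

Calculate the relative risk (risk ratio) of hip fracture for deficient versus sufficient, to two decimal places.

1.74

Cells: a = 1592, b = 594, c = 1449, d = 2014.
Risk in exposed = 1592/2186 = 0.72827; risk in unexposed = 1449/3463 = 0.41842.
RR = 0.72827 / 0.41842 = 1.74051
The risk among the exposed is 1.74 times that among the unexposed.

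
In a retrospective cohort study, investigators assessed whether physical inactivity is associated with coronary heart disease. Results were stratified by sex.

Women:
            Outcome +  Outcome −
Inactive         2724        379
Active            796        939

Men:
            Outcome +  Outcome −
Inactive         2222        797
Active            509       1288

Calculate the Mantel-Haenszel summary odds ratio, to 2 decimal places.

OR_MH = Σ(aᵢdᵢ/nᵢ) / Σ(bᵢcᵢ/nᵢ), where nᵢ is the stratum total.
Stratum 1 (Women): n = 4838; a·d/n = 2724·939/4838 = 528.6970; b·c/n = 379·796/4838 = 62.3572
Stratum 2 (Men): n = 4816; a·d/n = 2222·1288/4816 = 594.2558; b·c/n = 797·509/4816 = 84.2344
OR_MH = (528.6970 + 594.2558) / (62.3572 + 84.2344) = 1122.9528 / 146.5916 = 7.66042

7.66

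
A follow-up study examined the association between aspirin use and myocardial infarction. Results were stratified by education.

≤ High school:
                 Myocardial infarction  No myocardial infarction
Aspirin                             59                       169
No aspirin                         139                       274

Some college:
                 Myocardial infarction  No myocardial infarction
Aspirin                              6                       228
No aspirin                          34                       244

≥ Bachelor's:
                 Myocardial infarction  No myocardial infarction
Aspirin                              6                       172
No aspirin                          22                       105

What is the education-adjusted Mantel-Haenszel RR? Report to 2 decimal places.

0.56

RR_MH = Σ(aᵢ·n₀ᵢ/nᵢ) / Σ(cᵢ·n₁ᵢ/nᵢ), with n₁ᵢ = aᵢ+bᵢ (exposed), n₀ᵢ = cᵢ+dᵢ (unexposed), nᵢ = n₁ᵢ+n₀ᵢ.
Stratum 1 (≤ High school): n₁ = 228, n₀ = 413, n = 641; a·n₀/n = 59·413/641 = 38.0140; c·n₁/n = 139·228/641 = 49.4415
Stratum 2 (Some college): n₁ = 234, n₀ = 278, n = 512; a·n₀/n = 6·278/512 = 3.2578; c·n₁/n = 34·234/512 = 15.5391
Stratum 3 (≥ Bachelor's): n₁ = 178, n₀ = 127, n = 305; a·n₀/n = 6·127/305 = 2.4984; c·n₁/n = 22·178/305 = 12.8393
RR_MH = (38.0140 + 3.2578 + 2.4984) / (49.4415 + 15.5391 + 12.8393) = 43.7702 / 77.8199 = 0.56246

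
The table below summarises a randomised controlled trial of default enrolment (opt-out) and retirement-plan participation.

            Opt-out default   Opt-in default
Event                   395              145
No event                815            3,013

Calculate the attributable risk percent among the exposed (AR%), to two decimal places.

85.93

Reading the table with exposure as columns: a = 395 (Opt-out default, case), b = 815 (Opt-out default, non-case), c = 145 (Opt-in default, case), d = 3013.
Risk in exposed = 395/1210 = 0.32645; risk in unexposed = 145/3158 = 0.04592.
RR = 0.32645/0.04592 = 7.10977
AR% = (RR − 1)/RR × 100 = (7.10977 − 1)/7.10977 × 100 = 85.9349%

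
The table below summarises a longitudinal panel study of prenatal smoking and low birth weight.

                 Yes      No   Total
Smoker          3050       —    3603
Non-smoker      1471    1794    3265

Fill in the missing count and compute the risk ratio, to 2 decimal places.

1.88

The missing cell is in the exposed row: 3603 − 3050 = 553.
So a = 3050, b = 553, c = 1471, d = 1794.
RR = [a/(a+b)] / [c/(c+d)] = (3050/3603) / (1471/3265) = 0.84652/0.45054 = 1.87891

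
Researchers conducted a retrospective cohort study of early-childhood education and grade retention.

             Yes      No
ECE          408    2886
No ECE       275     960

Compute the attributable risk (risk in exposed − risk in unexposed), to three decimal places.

-0.099

Cells: a = 408, b = 2886, c = 275, d = 960.
Risk in exposed = 408/3294 = 0.123862; risk in unexposed = 275/1235 = 0.222672.
Risk difference = 0.123862 − 0.222672 = -0.098810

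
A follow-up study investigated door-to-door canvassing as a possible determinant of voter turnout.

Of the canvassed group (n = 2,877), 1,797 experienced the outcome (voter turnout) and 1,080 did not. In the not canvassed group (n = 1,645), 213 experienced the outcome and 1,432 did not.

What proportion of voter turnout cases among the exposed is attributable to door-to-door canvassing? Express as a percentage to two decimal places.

From the description: a = 1797, b = 1080, c = 213, d = 1432.
Risk in exposed = 1797/2877 = 0.62461; risk in unexposed = 213/1645 = 0.12948.
RR = 0.62461/0.12948 = 4.82386
AR% = (RR − 1)/RR × 100 = (4.82386 − 1)/4.82386 × 100 = 79.2697%

79.27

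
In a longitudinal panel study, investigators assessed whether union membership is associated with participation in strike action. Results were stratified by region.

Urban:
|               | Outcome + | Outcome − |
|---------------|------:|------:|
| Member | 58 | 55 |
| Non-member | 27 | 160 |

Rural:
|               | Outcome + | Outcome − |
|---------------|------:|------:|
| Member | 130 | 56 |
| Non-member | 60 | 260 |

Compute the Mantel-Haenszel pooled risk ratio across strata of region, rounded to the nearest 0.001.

3.673

RR_MH = Σ(aᵢ·n₀ᵢ/nᵢ) / Σ(cᵢ·n₁ᵢ/nᵢ), with n₁ᵢ = aᵢ+bᵢ (exposed), n₀ᵢ = cᵢ+dᵢ (unexposed), nᵢ = n₁ᵢ+n₀ᵢ.
Stratum 1 (Urban): n₁ = 113, n₀ = 187, n = 300; a·n₀/n = 58·187/300 = 36.1533; c·n₁/n = 27·113/300 = 10.1700
Stratum 2 (Rural): n₁ = 186, n₀ = 320, n = 506; a·n₀/n = 130·320/506 = 82.2134; c·n₁/n = 60·186/506 = 22.0553
RR_MH = (36.1533 + 82.2134) / (10.1700 + 22.0553) = 118.3668 / 32.2253 = 3.67310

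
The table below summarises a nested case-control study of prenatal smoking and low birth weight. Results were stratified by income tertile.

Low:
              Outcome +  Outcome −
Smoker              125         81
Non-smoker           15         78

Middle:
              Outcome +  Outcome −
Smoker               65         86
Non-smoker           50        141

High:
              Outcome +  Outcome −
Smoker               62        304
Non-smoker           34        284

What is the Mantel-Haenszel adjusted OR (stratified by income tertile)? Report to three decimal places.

2.682

OR_MH = Σ(aᵢdᵢ/nᵢ) / Σ(bᵢcᵢ/nᵢ), where nᵢ is the stratum total.
Stratum 1 (Low): n = 299; a·d/n = 125·78/299 = 32.6087; b·c/n = 81·15/299 = 4.0635
Stratum 2 (Middle): n = 342; a·d/n = 65·141/342 = 26.7982; b·c/n = 86·50/342 = 12.5731
Stratum 3 (High): n = 684; a·d/n = 62·284/684 = 25.7427; b·c/n = 304·34/684 = 15.1111
OR_MH = (32.6087 + 26.7982 + 25.7427) / (4.0635 + 12.5731 + 15.1111) = 85.1496 / 31.7478 = 2.68207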